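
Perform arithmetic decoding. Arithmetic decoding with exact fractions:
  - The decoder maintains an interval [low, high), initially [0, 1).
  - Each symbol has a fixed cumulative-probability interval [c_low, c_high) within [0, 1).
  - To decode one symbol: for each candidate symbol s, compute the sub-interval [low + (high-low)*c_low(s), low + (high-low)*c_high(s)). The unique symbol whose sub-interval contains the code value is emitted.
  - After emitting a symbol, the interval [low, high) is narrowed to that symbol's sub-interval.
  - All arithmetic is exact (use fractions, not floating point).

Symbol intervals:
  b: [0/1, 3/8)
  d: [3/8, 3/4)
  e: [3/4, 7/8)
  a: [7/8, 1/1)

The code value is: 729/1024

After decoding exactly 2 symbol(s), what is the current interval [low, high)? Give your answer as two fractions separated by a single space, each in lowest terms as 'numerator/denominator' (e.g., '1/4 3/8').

Step 1: interval [0/1, 1/1), width = 1/1 - 0/1 = 1/1
  'b': [0/1 + 1/1*0/1, 0/1 + 1/1*3/8) = [0/1, 3/8)
  'd': [0/1 + 1/1*3/8, 0/1 + 1/1*3/4) = [3/8, 3/4) <- contains code 729/1024
  'e': [0/1 + 1/1*3/4, 0/1 + 1/1*7/8) = [3/4, 7/8)
  'a': [0/1 + 1/1*7/8, 0/1 + 1/1*1/1) = [7/8, 1/1)
  emit 'd', narrow to [3/8, 3/4)
Step 2: interval [3/8, 3/4), width = 3/4 - 3/8 = 3/8
  'b': [3/8 + 3/8*0/1, 3/8 + 3/8*3/8) = [3/8, 33/64)
  'd': [3/8 + 3/8*3/8, 3/8 + 3/8*3/4) = [33/64, 21/32)
  'e': [3/8 + 3/8*3/4, 3/8 + 3/8*7/8) = [21/32, 45/64)
  'a': [3/8 + 3/8*7/8, 3/8 + 3/8*1/1) = [45/64, 3/4) <- contains code 729/1024
  emit 'a', narrow to [45/64, 3/4)

Answer: 45/64 3/4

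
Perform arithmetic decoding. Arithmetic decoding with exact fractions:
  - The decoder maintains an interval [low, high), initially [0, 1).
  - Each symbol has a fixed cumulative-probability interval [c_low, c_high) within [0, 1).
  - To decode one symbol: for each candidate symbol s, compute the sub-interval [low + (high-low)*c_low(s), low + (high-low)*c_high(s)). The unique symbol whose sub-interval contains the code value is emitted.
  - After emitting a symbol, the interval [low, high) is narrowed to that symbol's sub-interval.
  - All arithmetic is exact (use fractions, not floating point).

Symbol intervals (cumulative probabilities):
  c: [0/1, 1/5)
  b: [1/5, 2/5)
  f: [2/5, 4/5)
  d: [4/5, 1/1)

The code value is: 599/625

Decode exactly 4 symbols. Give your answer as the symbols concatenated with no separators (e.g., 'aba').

Answer: dfdd

Derivation:
Step 1: interval [0/1, 1/1), width = 1/1 - 0/1 = 1/1
  'c': [0/1 + 1/1*0/1, 0/1 + 1/1*1/5) = [0/1, 1/5)
  'b': [0/1 + 1/1*1/5, 0/1 + 1/1*2/5) = [1/5, 2/5)
  'f': [0/1 + 1/1*2/5, 0/1 + 1/1*4/5) = [2/5, 4/5)
  'd': [0/1 + 1/1*4/5, 0/1 + 1/1*1/1) = [4/5, 1/1) <- contains code 599/625
  emit 'd', narrow to [4/5, 1/1)
Step 2: interval [4/5, 1/1), width = 1/1 - 4/5 = 1/5
  'c': [4/5 + 1/5*0/1, 4/5 + 1/5*1/5) = [4/5, 21/25)
  'b': [4/5 + 1/5*1/5, 4/5 + 1/5*2/5) = [21/25, 22/25)
  'f': [4/5 + 1/5*2/5, 4/5 + 1/5*4/5) = [22/25, 24/25) <- contains code 599/625
  'd': [4/5 + 1/5*4/5, 4/5 + 1/5*1/1) = [24/25, 1/1)
  emit 'f', narrow to [22/25, 24/25)
Step 3: interval [22/25, 24/25), width = 24/25 - 22/25 = 2/25
  'c': [22/25 + 2/25*0/1, 22/25 + 2/25*1/5) = [22/25, 112/125)
  'b': [22/25 + 2/25*1/5, 22/25 + 2/25*2/5) = [112/125, 114/125)
  'f': [22/25 + 2/25*2/5, 22/25 + 2/25*4/5) = [114/125, 118/125)
  'd': [22/25 + 2/25*4/5, 22/25 + 2/25*1/1) = [118/125, 24/25) <- contains code 599/625
  emit 'd', narrow to [118/125, 24/25)
Step 4: interval [118/125, 24/25), width = 24/25 - 118/125 = 2/125
  'c': [118/125 + 2/125*0/1, 118/125 + 2/125*1/5) = [118/125, 592/625)
  'b': [118/125 + 2/125*1/5, 118/125 + 2/125*2/5) = [592/625, 594/625)
  'f': [118/125 + 2/125*2/5, 118/125 + 2/125*4/5) = [594/625, 598/625)
  'd': [118/125 + 2/125*4/5, 118/125 + 2/125*1/1) = [598/625, 24/25) <- contains code 599/625
  emit 'd', narrow to [598/625, 24/25)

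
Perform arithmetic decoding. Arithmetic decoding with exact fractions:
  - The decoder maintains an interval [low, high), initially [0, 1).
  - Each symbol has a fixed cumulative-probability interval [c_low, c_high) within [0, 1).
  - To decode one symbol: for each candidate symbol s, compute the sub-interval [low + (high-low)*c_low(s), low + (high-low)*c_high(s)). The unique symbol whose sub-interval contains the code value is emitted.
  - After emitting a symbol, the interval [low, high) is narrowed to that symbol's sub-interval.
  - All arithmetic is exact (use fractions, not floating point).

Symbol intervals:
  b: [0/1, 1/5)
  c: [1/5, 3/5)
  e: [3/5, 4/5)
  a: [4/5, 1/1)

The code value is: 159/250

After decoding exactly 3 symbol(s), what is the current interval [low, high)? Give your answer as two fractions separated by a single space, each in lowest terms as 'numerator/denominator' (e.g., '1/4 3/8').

Step 1: interval [0/1, 1/1), width = 1/1 - 0/1 = 1/1
  'b': [0/1 + 1/1*0/1, 0/1 + 1/1*1/5) = [0/1, 1/5)
  'c': [0/1 + 1/1*1/5, 0/1 + 1/1*3/5) = [1/5, 3/5)
  'e': [0/1 + 1/1*3/5, 0/1 + 1/1*4/5) = [3/5, 4/5) <- contains code 159/250
  'a': [0/1 + 1/1*4/5, 0/1 + 1/1*1/1) = [4/5, 1/1)
  emit 'e', narrow to [3/5, 4/5)
Step 2: interval [3/5, 4/5), width = 4/5 - 3/5 = 1/5
  'b': [3/5 + 1/5*0/1, 3/5 + 1/5*1/5) = [3/5, 16/25) <- contains code 159/250
  'c': [3/5 + 1/5*1/5, 3/5 + 1/5*3/5) = [16/25, 18/25)
  'e': [3/5 + 1/5*3/5, 3/5 + 1/5*4/5) = [18/25, 19/25)
  'a': [3/5 + 1/5*4/5, 3/5 + 1/5*1/1) = [19/25, 4/5)
  emit 'b', narrow to [3/5, 16/25)
Step 3: interval [3/5, 16/25), width = 16/25 - 3/5 = 1/25
  'b': [3/5 + 1/25*0/1, 3/5 + 1/25*1/5) = [3/5, 76/125)
  'c': [3/5 + 1/25*1/5, 3/5 + 1/25*3/5) = [76/125, 78/125)
  'e': [3/5 + 1/25*3/5, 3/5 + 1/25*4/5) = [78/125, 79/125)
  'a': [3/5 + 1/25*4/5, 3/5 + 1/25*1/1) = [79/125, 16/25) <- contains code 159/250
  emit 'a', narrow to [79/125, 16/25)

Answer: 79/125 16/25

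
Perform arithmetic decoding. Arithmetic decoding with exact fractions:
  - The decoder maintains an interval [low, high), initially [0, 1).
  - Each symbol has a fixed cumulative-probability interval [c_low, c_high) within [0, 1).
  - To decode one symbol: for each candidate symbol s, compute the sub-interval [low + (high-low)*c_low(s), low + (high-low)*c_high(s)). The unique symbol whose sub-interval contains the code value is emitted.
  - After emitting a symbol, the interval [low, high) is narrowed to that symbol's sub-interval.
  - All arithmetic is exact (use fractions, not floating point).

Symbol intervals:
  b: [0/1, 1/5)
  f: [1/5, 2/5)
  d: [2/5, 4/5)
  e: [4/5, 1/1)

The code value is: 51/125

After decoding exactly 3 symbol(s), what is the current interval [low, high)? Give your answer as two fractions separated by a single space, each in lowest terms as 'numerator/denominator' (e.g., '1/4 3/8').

Answer: 2/5 52/125

Derivation:
Step 1: interval [0/1, 1/1), width = 1/1 - 0/1 = 1/1
  'b': [0/1 + 1/1*0/1, 0/1 + 1/1*1/5) = [0/1, 1/5)
  'f': [0/1 + 1/1*1/5, 0/1 + 1/1*2/5) = [1/5, 2/5)
  'd': [0/1 + 1/1*2/5, 0/1 + 1/1*4/5) = [2/5, 4/5) <- contains code 51/125
  'e': [0/1 + 1/1*4/5, 0/1 + 1/1*1/1) = [4/5, 1/1)
  emit 'd', narrow to [2/5, 4/5)
Step 2: interval [2/5, 4/5), width = 4/5 - 2/5 = 2/5
  'b': [2/5 + 2/5*0/1, 2/5 + 2/5*1/5) = [2/5, 12/25) <- contains code 51/125
  'f': [2/5 + 2/5*1/5, 2/5 + 2/5*2/5) = [12/25, 14/25)
  'd': [2/5 + 2/5*2/5, 2/5 + 2/5*4/5) = [14/25, 18/25)
  'e': [2/5 + 2/5*4/5, 2/5 + 2/5*1/1) = [18/25, 4/5)
  emit 'b', narrow to [2/5, 12/25)
Step 3: interval [2/5, 12/25), width = 12/25 - 2/5 = 2/25
  'b': [2/5 + 2/25*0/1, 2/5 + 2/25*1/5) = [2/5, 52/125) <- contains code 51/125
  'f': [2/5 + 2/25*1/5, 2/5 + 2/25*2/5) = [52/125, 54/125)
  'd': [2/5 + 2/25*2/5, 2/5 + 2/25*4/5) = [54/125, 58/125)
  'e': [2/5 + 2/25*4/5, 2/5 + 2/25*1/1) = [58/125, 12/25)
  emit 'b', narrow to [2/5, 52/125)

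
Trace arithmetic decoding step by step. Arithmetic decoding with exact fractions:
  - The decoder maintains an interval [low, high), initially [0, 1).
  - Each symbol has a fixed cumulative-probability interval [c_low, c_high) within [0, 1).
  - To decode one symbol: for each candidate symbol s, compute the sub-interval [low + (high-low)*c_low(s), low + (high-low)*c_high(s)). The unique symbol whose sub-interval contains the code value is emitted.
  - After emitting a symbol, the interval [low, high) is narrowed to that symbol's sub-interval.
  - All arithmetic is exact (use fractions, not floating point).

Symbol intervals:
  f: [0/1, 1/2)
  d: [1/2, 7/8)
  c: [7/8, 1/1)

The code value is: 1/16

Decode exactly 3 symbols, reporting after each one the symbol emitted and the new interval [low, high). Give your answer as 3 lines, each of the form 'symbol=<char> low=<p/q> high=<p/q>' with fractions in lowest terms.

Step 1: interval [0/1, 1/1), width = 1/1 - 0/1 = 1/1
  'f': [0/1 + 1/1*0/1, 0/1 + 1/1*1/2) = [0/1, 1/2) <- contains code 1/16
  'd': [0/1 + 1/1*1/2, 0/1 + 1/1*7/8) = [1/2, 7/8)
  'c': [0/1 + 1/1*7/8, 0/1 + 1/1*1/1) = [7/8, 1/1)
  emit 'f', narrow to [0/1, 1/2)
Step 2: interval [0/1, 1/2), width = 1/2 - 0/1 = 1/2
  'f': [0/1 + 1/2*0/1, 0/1 + 1/2*1/2) = [0/1, 1/4) <- contains code 1/16
  'd': [0/1 + 1/2*1/2, 0/1 + 1/2*7/8) = [1/4, 7/16)
  'c': [0/1 + 1/2*7/8, 0/1 + 1/2*1/1) = [7/16, 1/2)
  emit 'f', narrow to [0/1, 1/4)
Step 3: interval [0/1, 1/4), width = 1/4 - 0/1 = 1/4
  'f': [0/1 + 1/4*0/1, 0/1 + 1/4*1/2) = [0/1, 1/8) <- contains code 1/16
  'd': [0/1 + 1/4*1/2, 0/1 + 1/4*7/8) = [1/8, 7/32)
  'c': [0/1 + 1/4*7/8, 0/1 + 1/4*1/1) = [7/32, 1/4)
  emit 'f', narrow to [0/1, 1/8)

Answer: symbol=f low=0/1 high=1/2
symbol=f low=0/1 high=1/4
symbol=f low=0/1 high=1/8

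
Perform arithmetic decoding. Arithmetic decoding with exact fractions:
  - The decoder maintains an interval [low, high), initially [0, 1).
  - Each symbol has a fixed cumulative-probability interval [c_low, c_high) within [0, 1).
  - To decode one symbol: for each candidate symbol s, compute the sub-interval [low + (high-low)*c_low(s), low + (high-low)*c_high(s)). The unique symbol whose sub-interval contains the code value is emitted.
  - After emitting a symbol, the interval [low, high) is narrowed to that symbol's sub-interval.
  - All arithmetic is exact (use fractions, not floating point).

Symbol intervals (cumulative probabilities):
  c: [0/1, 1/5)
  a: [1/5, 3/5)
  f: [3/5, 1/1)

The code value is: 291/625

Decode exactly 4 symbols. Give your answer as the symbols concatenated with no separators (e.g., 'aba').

Answer: afcf

Derivation:
Step 1: interval [0/1, 1/1), width = 1/1 - 0/1 = 1/1
  'c': [0/1 + 1/1*0/1, 0/1 + 1/1*1/5) = [0/1, 1/5)
  'a': [0/1 + 1/1*1/5, 0/1 + 1/1*3/5) = [1/5, 3/5) <- contains code 291/625
  'f': [0/1 + 1/1*3/5, 0/1 + 1/1*1/1) = [3/5, 1/1)
  emit 'a', narrow to [1/5, 3/5)
Step 2: interval [1/5, 3/5), width = 3/5 - 1/5 = 2/5
  'c': [1/5 + 2/5*0/1, 1/5 + 2/5*1/5) = [1/5, 7/25)
  'a': [1/5 + 2/5*1/5, 1/5 + 2/5*3/5) = [7/25, 11/25)
  'f': [1/5 + 2/5*3/5, 1/5 + 2/5*1/1) = [11/25, 3/5) <- contains code 291/625
  emit 'f', narrow to [11/25, 3/5)
Step 3: interval [11/25, 3/5), width = 3/5 - 11/25 = 4/25
  'c': [11/25 + 4/25*0/1, 11/25 + 4/25*1/5) = [11/25, 59/125) <- contains code 291/625
  'a': [11/25 + 4/25*1/5, 11/25 + 4/25*3/5) = [59/125, 67/125)
  'f': [11/25 + 4/25*3/5, 11/25 + 4/25*1/1) = [67/125, 3/5)
  emit 'c', narrow to [11/25, 59/125)
Step 4: interval [11/25, 59/125), width = 59/125 - 11/25 = 4/125
  'c': [11/25 + 4/125*0/1, 11/25 + 4/125*1/5) = [11/25, 279/625)
  'a': [11/25 + 4/125*1/5, 11/25 + 4/125*3/5) = [279/625, 287/625)
  'f': [11/25 + 4/125*3/5, 11/25 + 4/125*1/1) = [287/625, 59/125) <- contains code 291/625
  emit 'f', narrow to [287/625, 59/125)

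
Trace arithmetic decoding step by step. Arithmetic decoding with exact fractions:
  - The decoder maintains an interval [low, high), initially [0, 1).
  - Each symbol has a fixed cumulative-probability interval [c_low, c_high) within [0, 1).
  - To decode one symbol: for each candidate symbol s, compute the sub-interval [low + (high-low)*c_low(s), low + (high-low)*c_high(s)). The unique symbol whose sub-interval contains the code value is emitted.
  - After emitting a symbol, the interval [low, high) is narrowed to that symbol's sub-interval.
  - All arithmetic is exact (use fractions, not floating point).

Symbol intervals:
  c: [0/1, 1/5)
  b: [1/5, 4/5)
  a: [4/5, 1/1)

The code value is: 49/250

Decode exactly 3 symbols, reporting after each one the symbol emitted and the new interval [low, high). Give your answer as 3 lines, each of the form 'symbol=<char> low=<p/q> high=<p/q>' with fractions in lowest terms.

Step 1: interval [0/1, 1/1), width = 1/1 - 0/1 = 1/1
  'c': [0/1 + 1/1*0/1, 0/1 + 1/1*1/5) = [0/1, 1/5) <- contains code 49/250
  'b': [0/1 + 1/1*1/5, 0/1 + 1/1*4/5) = [1/5, 4/5)
  'a': [0/1 + 1/1*4/5, 0/1 + 1/1*1/1) = [4/5, 1/1)
  emit 'c', narrow to [0/1, 1/5)
Step 2: interval [0/1, 1/5), width = 1/5 - 0/1 = 1/5
  'c': [0/1 + 1/5*0/1, 0/1 + 1/5*1/5) = [0/1, 1/25)
  'b': [0/1 + 1/5*1/5, 0/1 + 1/5*4/5) = [1/25, 4/25)
  'a': [0/1 + 1/5*4/5, 0/1 + 1/5*1/1) = [4/25, 1/5) <- contains code 49/250
  emit 'a', narrow to [4/25, 1/5)
Step 3: interval [4/25, 1/5), width = 1/5 - 4/25 = 1/25
  'c': [4/25 + 1/25*0/1, 4/25 + 1/25*1/5) = [4/25, 21/125)
  'b': [4/25 + 1/25*1/5, 4/25 + 1/25*4/5) = [21/125, 24/125)
  'a': [4/25 + 1/25*4/5, 4/25 + 1/25*1/1) = [24/125, 1/5) <- contains code 49/250
  emit 'a', narrow to [24/125, 1/5)

Answer: symbol=c low=0/1 high=1/5
symbol=a low=4/25 high=1/5
symbol=a low=24/125 high=1/5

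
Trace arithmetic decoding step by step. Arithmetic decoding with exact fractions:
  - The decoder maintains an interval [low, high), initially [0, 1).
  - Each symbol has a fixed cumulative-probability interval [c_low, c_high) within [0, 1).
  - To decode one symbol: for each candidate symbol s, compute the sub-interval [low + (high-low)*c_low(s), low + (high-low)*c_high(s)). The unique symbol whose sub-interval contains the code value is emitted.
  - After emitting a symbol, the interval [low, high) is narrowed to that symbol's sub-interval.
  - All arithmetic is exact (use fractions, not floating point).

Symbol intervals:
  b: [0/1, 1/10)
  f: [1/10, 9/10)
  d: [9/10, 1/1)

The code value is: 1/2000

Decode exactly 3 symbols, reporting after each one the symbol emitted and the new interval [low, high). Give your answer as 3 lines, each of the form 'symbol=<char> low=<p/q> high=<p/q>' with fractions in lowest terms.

Step 1: interval [0/1, 1/1), width = 1/1 - 0/1 = 1/1
  'b': [0/1 + 1/1*0/1, 0/1 + 1/1*1/10) = [0/1, 1/10) <- contains code 1/2000
  'f': [0/1 + 1/1*1/10, 0/1 + 1/1*9/10) = [1/10, 9/10)
  'd': [0/1 + 1/1*9/10, 0/1 + 1/1*1/1) = [9/10, 1/1)
  emit 'b', narrow to [0/1, 1/10)
Step 2: interval [0/1, 1/10), width = 1/10 - 0/1 = 1/10
  'b': [0/1 + 1/10*0/1, 0/1 + 1/10*1/10) = [0/1, 1/100) <- contains code 1/2000
  'f': [0/1 + 1/10*1/10, 0/1 + 1/10*9/10) = [1/100, 9/100)
  'd': [0/1 + 1/10*9/10, 0/1 + 1/10*1/1) = [9/100, 1/10)
  emit 'b', narrow to [0/1, 1/100)
Step 3: interval [0/1, 1/100), width = 1/100 - 0/1 = 1/100
  'b': [0/1 + 1/100*0/1, 0/1 + 1/100*1/10) = [0/1, 1/1000) <- contains code 1/2000
  'f': [0/1 + 1/100*1/10, 0/1 + 1/100*9/10) = [1/1000, 9/1000)
  'd': [0/1 + 1/100*9/10, 0/1 + 1/100*1/1) = [9/1000, 1/100)
  emit 'b', narrow to [0/1, 1/1000)

Answer: symbol=b low=0/1 high=1/10
symbol=b low=0/1 high=1/100
symbol=b low=0/1 high=1/1000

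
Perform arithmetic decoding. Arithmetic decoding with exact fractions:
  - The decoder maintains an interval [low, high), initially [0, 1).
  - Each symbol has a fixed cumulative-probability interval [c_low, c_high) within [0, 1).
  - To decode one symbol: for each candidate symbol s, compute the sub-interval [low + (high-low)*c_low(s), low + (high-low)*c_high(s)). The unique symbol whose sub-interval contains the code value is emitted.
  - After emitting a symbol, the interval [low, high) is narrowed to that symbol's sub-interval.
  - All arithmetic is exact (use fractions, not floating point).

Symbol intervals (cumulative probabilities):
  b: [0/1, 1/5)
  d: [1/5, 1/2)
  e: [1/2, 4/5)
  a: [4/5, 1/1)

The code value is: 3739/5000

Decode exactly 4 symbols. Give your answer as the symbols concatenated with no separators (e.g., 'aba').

Answer: eabe

Derivation:
Step 1: interval [0/1, 1/1), width = 1/1 - 0/1 = 1/1
  'b': [0/1 + 1/1*0/1, 0/1 + 1/1*1/5) = [0/1, 1/5)
  'd': [0/1 + 1/1*1/5, 0/1 + 1/1*1/2) = [1/5, 1/2)
  'e': [0/1 + 1/1*1/2, 0/1 + 1/1*4/5) = [1/2, 4/5) <- contains code 3739/5000
  'a': [0/1 + 1/1*4/5, 0/1 + 1/1*1/1) = [4/5, 1/1)
  emit 'e', narrow to [1/2, 4/5)
Step 2: interval [1/2, 4/5), width = 4/5 - 1/2 = 3/10
  'b': [1/2 + 3/10*0/1, 1/2 + 3/10*1/5) = [1/2, 14/25)
  'd': [1/2 + 3/10*1/5, 1/2 + 3/10*1/2) = [14/25, 13/20)
  'e': [1/2 + 3/10*1/2, 1/2 + 3/10*4/5) = [13/20, 37/50)
  'a': [1/2 + 3/10*4/5, 1/2 + 3/10*1/1) = [37/50, 4/5) <- contains code 3739/5000
  emit 'a', narrow to [37/50, 4/5)
Step 3: interval [37/50, 4/5), width = 4/5 - 37/50 = 3/50
  'b': [37/50 + 3/50*0/1, 37/50 + 3/50*1/5) = [37/50, 94/125) <- contains code 3739/5000
  'd': [37/50 + 3/50*1/5, 37/50 + 3/50*1/2) = [94/125, 77/100)
  'e': [37/50 + 3/50*1/2, 37/50 + 3/50*4/5) = [77/100, 197/250)
  'a': [37/50 + 3/50*4/5, 37/50 + 3/50*1/1) = [197/250, 4/5)
  emit 'b', narrow to [37/50, 94/125)
Step 4: interval [37/50, 94/125), width = 94/125 - 37/50 = 3/250
  'b': [37/50 + 3/250*0/1, 37/50 + 3/250*1/5) = [37/50, 464/625)
  'd': [37/50 + 3/250*1/5, 37/50 + 3/250*1/2) = [464/625, 373/500)
  'e': [37/50 + 3/250*1/2, 37/50 + 3/250*4/5) = [373/500, 937/1250) <- contains code 3739/5000
  'a': [37/50 + 3/250*4/5, 37/50 + 3/250*1/1) = [937/1250, 94/125)
  emit 'e', narrow to [373/500, 937/1250)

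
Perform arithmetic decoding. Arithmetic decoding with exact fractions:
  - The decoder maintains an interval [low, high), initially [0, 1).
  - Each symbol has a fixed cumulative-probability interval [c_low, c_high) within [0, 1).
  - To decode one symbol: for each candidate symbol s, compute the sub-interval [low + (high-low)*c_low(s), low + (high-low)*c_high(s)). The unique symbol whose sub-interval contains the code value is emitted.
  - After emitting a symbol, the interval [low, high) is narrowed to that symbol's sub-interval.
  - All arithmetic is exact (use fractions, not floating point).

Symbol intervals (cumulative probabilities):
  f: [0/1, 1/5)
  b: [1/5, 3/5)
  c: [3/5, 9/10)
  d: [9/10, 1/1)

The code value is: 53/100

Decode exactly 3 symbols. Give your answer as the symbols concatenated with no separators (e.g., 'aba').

Step 1: interval [0/1, 1/1), width = 1/1 - 0/1 = 1/1
  'f': [0/1 + 1/1*0/1, 0/1 + 1/1*1/5) = [0/1, 1/5)
  'b': [0/1 + 1/1*1/5, 0/1 + 1/1*3/5) = [1/5, 3/5) <- contains code 53/100
  'c': [0/1 + 1/1*3/5, 0/1 + 1/1*9/10) = [3/5, 9/10)
  'd': [0/1 + 1/1*9/10, 0/1 + 1/1*1/1) = [9/10, 1/1)
  emit 'b', narrow to [1/5, 3/5)
Step 2: interval [1/5, 3/5), width = 3/5 - 1/5 = 2/5
  'f': [1/5 + 2/5*0/1, 1/5 + 2/5*1/5) = [1/5, 7/25)
  'b': [1/5 + 2/5*1/5, 1/5 + 2/5*3/5) = [7/25, 11/25)
  'c': [1/5 + 2/5*3/5, 1/5 + 2/5*9/10) = [11/25, 14/25) <- contains code 53/100
  'd': [1/5 + 2/5*9/10, 1/5 + 2/5*1/1) = [14/25, 3/5)
  emit 'c', narrow to [11/25, 14/25)
Step 3: interval [11/25, 14/25), width = 14/25 - 11/25 = 3/25
  'f': [11/25 + 3/25*0/1, 11/25 + 3/25*1/5) = [11/25, 58/125)
  'b': [11/25 + 3/25*1/5, 11/25 + 3/25*3/5) = [58/125, 64/125)
  'c': [11/25 + 3/25*3/5, 11/25 + 3/25*9/10) = [64/125, 137/250) <- contains code 53/100
  'd': [11/25 + 3/25*9/10, 11/25 + 3/25*1/1) = [137/250, 14/25)
  emit 'c', narrow to [64/125, 137/250)

Answer: bcc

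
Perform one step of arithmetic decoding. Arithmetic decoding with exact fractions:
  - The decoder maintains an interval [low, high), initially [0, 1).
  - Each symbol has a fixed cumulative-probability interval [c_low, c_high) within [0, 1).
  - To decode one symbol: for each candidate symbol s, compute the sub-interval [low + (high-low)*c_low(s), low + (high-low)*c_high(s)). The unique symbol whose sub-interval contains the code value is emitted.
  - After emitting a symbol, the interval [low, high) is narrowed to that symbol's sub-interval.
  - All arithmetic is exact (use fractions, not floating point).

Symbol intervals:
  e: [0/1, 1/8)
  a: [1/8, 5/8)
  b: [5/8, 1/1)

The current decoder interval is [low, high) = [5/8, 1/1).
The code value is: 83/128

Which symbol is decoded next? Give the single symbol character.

Answer: e

Derivation:
Interval width = high − low = 1/1 − 5/8 = 3/8
Scaled code = (code − low) / width = (83/128 − 5/8) / 3/8 = 1/16
  e: [0/1, 1/8) ← scaled code falls here ✓
  a: [1/8, 5/8) 
  b: [5/8, 1/1) 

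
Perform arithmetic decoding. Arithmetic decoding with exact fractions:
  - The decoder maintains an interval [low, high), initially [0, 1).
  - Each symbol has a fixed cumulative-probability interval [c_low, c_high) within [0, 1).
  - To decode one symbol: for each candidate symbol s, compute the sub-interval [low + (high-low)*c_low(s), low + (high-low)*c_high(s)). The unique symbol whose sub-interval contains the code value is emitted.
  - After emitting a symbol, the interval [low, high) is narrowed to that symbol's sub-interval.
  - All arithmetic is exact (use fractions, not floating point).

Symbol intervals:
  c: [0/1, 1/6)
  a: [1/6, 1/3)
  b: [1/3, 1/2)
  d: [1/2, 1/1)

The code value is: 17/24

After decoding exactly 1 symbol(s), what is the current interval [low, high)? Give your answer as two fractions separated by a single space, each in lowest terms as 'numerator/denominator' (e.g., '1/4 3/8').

Answer: 1/2 1/1

Derivation:
Step 1: interval [0/1, 1/1), width = 1/1 - 0/1 = 1/1
  'c': [0/1 + 1/1*0/1, 0/1 + 1/1*1/6) = [0/1, 1/6)
  'a': [0/1 + 1/1*1/6, 0/1 + 1/1*1/3) = [1/6, 1/3)
  'b': [0/1 + 1/1*1/3, 0/1 + 1/1*1/2) = [1/3, 1/2)
  'd': [0/1 + 1/1*1/2, 0/1 + 1/1*1/1) = [1/2, 1/1) <- contains code 17/24
  emit 'd', narrow to [1/2, 1/1)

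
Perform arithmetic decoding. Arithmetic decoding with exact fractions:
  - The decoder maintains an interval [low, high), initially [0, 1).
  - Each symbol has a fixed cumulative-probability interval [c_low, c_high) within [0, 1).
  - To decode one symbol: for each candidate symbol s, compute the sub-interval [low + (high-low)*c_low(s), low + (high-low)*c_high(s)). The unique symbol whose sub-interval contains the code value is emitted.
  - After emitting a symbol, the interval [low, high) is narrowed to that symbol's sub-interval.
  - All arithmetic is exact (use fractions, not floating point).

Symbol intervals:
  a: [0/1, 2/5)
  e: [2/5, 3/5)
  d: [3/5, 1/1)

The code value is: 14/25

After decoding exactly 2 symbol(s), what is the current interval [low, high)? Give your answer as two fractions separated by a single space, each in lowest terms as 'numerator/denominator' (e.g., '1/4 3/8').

Step 1: interval [0/1, 1/1), width = 1/1 - 0/1 = 1/1
  'a': [0/1 + 1/1*0/1, 0/1 + 1/1*2/5) = [0/1, 2/5)
  'e': [0/1 + 1/1*2/5, 0/1 + 1/1*3/5) = [2/5, 3/5) <- contains code 14/25
  'd': [0/1 + 1/1*3/5, 0/1 + 1/1*1/1) = [3/5, 1/1)
  emit 'e', narrow to [2/5, 3/5)
Step 2: interval [2/5, 3/5), width = 3/5 - 2/5 = 1/5
  'a': [2/5 + 1/5*0/1, 2/5 + 1/5*2/5) = [2/5, 12/25)
  'e': [2/5 + 1/5*2/5, 2/5 + 1/5*3/5) = [12/25, 13/25)
  'd': [2/5 + 1/5*3/5, 2/5 + 1/5*1/1) = [13/25, 3/5) <- contains code 14/25
  emit 'd', narrow to [13/25, 3/5)

Answer: 13/25 3/5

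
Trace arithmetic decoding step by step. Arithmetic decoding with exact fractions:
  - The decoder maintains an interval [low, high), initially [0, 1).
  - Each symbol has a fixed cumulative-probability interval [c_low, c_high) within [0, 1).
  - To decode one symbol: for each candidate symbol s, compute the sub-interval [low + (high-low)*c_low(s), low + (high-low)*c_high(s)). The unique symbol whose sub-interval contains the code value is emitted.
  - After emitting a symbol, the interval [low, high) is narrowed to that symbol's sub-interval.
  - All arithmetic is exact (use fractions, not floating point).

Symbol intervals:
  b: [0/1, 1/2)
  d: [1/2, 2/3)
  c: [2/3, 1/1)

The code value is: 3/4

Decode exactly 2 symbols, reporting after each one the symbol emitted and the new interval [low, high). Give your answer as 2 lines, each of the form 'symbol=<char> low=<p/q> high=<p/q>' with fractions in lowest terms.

Answer: symbol=c low=2/3 high=1/1
symbol=b low=2/3 high=5/6

Derivation:
Step 1: interval [0/1, 1/1), width = 1/1 - 0/1 = 1/1
  'b': [0/1 + 1/1*0/1, 0/1 + 1/1*1/2) = [0/1, 1/2)
  'd': [0/1 + 1/1*1/2, 0/1 + 1/1*2/3) = [1/2, 2/3)
  'c': [0/1 + 1/1*2/3, 0/1 + 1/1*1/1) = [2/3, 1/1) <- contains code 3/4
  emit 'c', narrow to [2/3, 1/1)
Step 2: interval [2/3, 1/1), width = 1/1 - 2/3 = 1/3
  'b': [2/3 + 1/3*0/1, 2/3 + 1/3*1/2) = [2/3, 5/6) <- contains code 3/4
  'd': [2/3 + 1/3*1/2, 2/3 + 1/3*2/3) = [5/6, 8/9)
  'c': [2/3 + 1/3*2/3, 2/3 + 1/3*1/1) = [8/9, 1/1)
  emit 'b', narrow to [2/3, 5/6)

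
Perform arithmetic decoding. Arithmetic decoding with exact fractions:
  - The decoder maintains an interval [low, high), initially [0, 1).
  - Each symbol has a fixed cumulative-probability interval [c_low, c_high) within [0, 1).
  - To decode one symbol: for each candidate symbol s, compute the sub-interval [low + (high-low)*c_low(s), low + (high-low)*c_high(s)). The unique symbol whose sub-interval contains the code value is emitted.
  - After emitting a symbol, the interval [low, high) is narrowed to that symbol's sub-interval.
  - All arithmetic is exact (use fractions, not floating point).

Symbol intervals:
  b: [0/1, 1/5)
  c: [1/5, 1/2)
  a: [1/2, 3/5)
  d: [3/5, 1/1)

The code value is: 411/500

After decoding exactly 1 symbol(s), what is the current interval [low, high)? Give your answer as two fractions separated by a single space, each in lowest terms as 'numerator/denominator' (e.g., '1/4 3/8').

Answer: 3/5 1/1

Derivation:
Step 1: interval [0/1, 1/1), width = 1/1 - 0/1 = 1/1
  'b': [0/1 + 1/1*0/1, 0/1 + 1/1*1/5) = [0/1, 1/5)
  'c': [0/1 + 1/1*1/5, 0/1 + 1/1*1/2) = [1/5, 1/2)
  'a': [0/1 + 1/1*1/2, 0/1 + 1/1*3/5) = [1/2, 3/5)
  'd': [0/1 + 1/1*3/5, 0/1 + 1/1*1/1) = [3/5, 1/1) <- contains code 411/500
  emit 'd', narrow to [3/5, 1/1)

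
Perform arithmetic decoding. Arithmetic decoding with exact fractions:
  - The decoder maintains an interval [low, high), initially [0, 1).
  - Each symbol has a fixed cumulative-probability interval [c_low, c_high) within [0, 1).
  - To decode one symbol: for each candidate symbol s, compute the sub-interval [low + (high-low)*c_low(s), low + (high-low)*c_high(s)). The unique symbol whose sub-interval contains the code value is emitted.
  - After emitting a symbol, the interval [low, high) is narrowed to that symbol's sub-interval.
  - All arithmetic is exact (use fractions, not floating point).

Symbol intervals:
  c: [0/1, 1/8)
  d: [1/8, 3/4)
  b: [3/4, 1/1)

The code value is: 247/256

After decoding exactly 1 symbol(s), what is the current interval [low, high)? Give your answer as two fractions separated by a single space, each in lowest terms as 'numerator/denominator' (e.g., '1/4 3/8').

Step 1: interval [0/1, 1/1), width = 1/1 - 0/1 = 1/1
  'c': [0/1 + 1/1*0/1, 0/1 + 1/1*1/8) = [0/1, 1/8)
  'd': [0/1 + 1/1*1/8, 0/1 + 1/1*3/4) = [1/8, 3/4)
  'b': [0/1 + 1/1*3/4, 0/1 + 1/1*1/1) = [3/4, 1/1) <- contains code 247/256
  emit 'b', narrow to [3/4, 1/1)

Answer: 3/4 1/1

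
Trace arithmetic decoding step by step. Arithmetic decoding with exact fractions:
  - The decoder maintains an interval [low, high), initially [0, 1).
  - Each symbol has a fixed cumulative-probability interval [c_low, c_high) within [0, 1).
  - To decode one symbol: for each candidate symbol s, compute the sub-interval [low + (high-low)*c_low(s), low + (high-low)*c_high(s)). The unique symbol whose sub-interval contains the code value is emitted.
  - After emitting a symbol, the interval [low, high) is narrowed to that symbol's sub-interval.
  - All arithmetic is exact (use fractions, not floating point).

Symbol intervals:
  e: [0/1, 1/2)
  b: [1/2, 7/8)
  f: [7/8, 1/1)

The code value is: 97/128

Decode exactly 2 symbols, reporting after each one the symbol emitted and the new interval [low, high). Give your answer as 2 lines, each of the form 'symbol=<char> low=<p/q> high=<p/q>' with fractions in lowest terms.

Step 1: interval [0/1, 1/1), width = 1/1 - 0/1 = 1/1
  'e': [0/1 + 1/1*0/1, 0/1 + 1/1*1/2) = [0/1, 1/2)
  'b': [0/1 + 1/1*1/2, 0/1 + 1/1*7/8) = [1/2, 7/8) <- contains code 97/128
  'f': [0/1 + 1/1*7/8, 0/1 + 1/1*1/1) = [7/8, 1/1)
  emit 'b', narrow to [1/2, 7/8)
Step 2: interval [1/2, 7/8), width = 7/8 - 1/2 = 3/8
  'e': [1/2 + 3/8*0/1, 1/2 + 3/8*1/2) = [1/2, 11/16)
  'b': [1/2 + 3/8*1/2, 1/2 + 3/8*7/8) = [11/16, 53/64) <- contains code 97/128
  'f': [1/2 + 3/8*7/8, 1/2 + 3/8*1/1) = [53/64, 7/8)
  emit 'b', narrow to [11/16, 53/64)

Answer: symbol=b low=1/2 high=7/8
symbol=b low=11/16 high=53/64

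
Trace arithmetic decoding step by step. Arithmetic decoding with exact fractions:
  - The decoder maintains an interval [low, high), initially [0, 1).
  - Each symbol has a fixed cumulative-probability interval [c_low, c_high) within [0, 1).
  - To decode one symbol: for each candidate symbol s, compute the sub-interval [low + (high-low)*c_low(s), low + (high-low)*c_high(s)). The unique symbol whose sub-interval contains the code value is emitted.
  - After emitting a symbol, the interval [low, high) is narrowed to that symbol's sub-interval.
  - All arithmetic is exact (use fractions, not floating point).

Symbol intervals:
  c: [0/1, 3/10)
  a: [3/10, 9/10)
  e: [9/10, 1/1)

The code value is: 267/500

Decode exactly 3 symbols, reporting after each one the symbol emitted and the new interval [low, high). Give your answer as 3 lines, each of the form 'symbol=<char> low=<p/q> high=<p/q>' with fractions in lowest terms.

Answer: symbol=a low=3/10 high=9/10
symbol=a low=12/25 high=21/25
symbol=c low=12/25 high=147/250

Derivation:
Step 1: interval [0/1, 1/1), width = 1/1 - 0/1 = 1/1
  'c': [0/1 + 1/1*0/1, 0/1 + 1/1*3/10) = [0/1, 3/10)
  'a': [0/1 + 1/1*3/10, 0/1 + 1/1*9/10) = [3/10, 9/10) <- contains code 267/500
  'e': [0/1 + 1/1*9/10, 0/1 + 1/1*1/1) = [9/10, 1/1)
  emit 'a', narrow to [3/10, 9/10)
Step 2: interval [3/10, 9/10), width = 9/10 - 3/10 = 3/5
  'c': [3/10 + 3/5*0/1, 3/10 + 3/5*3/10) = [3/10, 12/25)
  'a': [3/10 + 3/5*3/10, 3/10 + 3/5*9/10) = [12/25, 21/25) <- contains code 267/500
  'e': [3/10 + 3/5*9/10, 3/10 + 3/5*1/1) = [21/25, 9/10)
  emit 'a', narrow to [12/25, 21/25)
Step 3: interval [12/25, 21/25), width = 21/25 - 12/25 = 9/25
  'c': [12/25 + 9/25*0/1, 12/25 + 9/25*3/10) = [12/25, 147/250) <- contains code 267/500
  'a': [12/25 + 9/25*3/10, 12/25 + 9/25*9/10) = [147/250, 201/250)
  'e': [12/25 + 9/25*9/10, 12/25 + 9/25*1/1) = [201/250, 21/25)
  emit 'c', narrow to [12/25, 147/250)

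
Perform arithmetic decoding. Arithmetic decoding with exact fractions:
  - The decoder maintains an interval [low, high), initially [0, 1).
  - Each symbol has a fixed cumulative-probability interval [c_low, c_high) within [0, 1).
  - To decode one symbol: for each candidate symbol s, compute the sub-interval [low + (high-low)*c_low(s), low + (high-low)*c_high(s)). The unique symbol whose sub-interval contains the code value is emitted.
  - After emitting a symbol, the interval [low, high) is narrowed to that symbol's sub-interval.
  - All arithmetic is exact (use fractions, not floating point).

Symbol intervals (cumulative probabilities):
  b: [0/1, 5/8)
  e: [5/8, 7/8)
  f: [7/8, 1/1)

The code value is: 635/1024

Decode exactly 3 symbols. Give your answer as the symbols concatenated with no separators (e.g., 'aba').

Step 1: interval [0/1, 1/1), width = 1/1 - 0/1 = 1/1
  'b': [0/1 + 1/1*0/1, 0/1 + 1/1*5/8) = [0/1, 5/8) <- contains code 635/1024
  'e': [0/1 + 1/1*5/8, 0/1 + 1/1*7/8) = [5/8, 7/8)
  'f': [0/1 + 1/1*7/8, 0/1 + 1/1*1/1) = [7/8, 1/1)
  emit 'b', narrow to [0/1, 5/8)
Step 2: interval [0/1, 5/8), width = 5/8 - 0/1 = 5/8
  'b': [0/1 + 5/8*0/1, 0/1 + 5/8*5/8) = [0/1, 25/64)
  'e': [0/1 + 5/8*5/8, 0/1 + 5/8*7/8) = [25/64, 35/64)
  'f': [0/1 + 5/8*7/8, 0/1 + 5/8*1/1) = [35/64, 5/8) <- contains code 635/1024
  emit 'f', narrow to [35/64, 5/8)
Step 3: interval [35/64, 5/8), width = 5/8 - 35/64 = 5/64
  'b': [35/64 + 5/64*0/1, 35/64 + 5/64*5/8) = [35/64, 305/512)
  'e': [35/64 + 5/64*5/8, 35/64 + 5/64*7/8) = [305/512, 315/512)
  'f': [35/64 + 5/64*7/8, 35/64 + 5/64*1/1) = [315/512, 5/8) <- contains code 635/1024
  emit 'f', narrow to [315/512, 5/8)

Answer: bff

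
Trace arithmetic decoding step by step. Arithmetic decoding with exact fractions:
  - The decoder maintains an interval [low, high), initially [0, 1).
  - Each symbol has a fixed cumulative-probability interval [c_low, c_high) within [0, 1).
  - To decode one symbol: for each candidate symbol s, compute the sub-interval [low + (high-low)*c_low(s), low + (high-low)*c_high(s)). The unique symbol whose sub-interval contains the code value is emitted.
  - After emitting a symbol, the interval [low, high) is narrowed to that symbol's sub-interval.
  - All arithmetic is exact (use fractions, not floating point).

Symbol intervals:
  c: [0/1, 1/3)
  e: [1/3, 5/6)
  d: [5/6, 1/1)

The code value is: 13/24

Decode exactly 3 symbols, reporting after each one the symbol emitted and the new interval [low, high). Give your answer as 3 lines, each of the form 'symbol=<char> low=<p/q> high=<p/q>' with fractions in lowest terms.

Answer: symbol=e low=1/3 high=5/6
symbol=e low=1/2 high=3/4
symbol=c low=1/2 high=7/12

Derivation:
Step 1: interval [0/1, 1/1), width = 1/1 - 0/1 = 1/1
  'c': [0/1 + 1/1*0/1, 0/1 + 1/1*1/3) = [0/1, 1/3)
  'e': [0/1 + 1/1*1/3, 0/1 + 1/1*5/6) = [1/3, 5/6) <- contains code 13/24
  'd': [0/1 + 1/1*5/6, 0/1 + 1/1*1/1) = [5/6, 1/1)
  emit 'e', narrow to [1/3, 5/6)
Step 2: interval [1/3, 5/6), width = 5/6 - 1/3 = 1/2
  'c': [1/3 + 1/2*0/1, 1/3 + 1/2*1/3) = [1/3, 1/2)
  'e': [1/3 + 1/2*1/3, 1/3 + 1/2*5/6) = [1/2, 3/4) <- contains code 13/24
  'd': [1/3 + 1/2*5/6, 1/3 + 1/2*1/1) = [3/4, 5/6)
  emit 'e', narrow to [1/2, 3/4)
Step 3: interval [1/2, 3/4), width = 3/4 - 1/2 = 1/4
  'c': [1/2 + 1/4*0/1, 1/2 + 1/4*1/3) = [1/2, 7/12) <- contains code 13/24
  'e': [1/2 + 1/4*1/3, 1/2 + 1/4*5/6) = [7/12, 17/24)
  'd': [1/2 + 1/4*5/6, 1/2 + 1/4*1/1) = [17/24, 3/4)
  emit 'c', narrow to [1/2, 7/12)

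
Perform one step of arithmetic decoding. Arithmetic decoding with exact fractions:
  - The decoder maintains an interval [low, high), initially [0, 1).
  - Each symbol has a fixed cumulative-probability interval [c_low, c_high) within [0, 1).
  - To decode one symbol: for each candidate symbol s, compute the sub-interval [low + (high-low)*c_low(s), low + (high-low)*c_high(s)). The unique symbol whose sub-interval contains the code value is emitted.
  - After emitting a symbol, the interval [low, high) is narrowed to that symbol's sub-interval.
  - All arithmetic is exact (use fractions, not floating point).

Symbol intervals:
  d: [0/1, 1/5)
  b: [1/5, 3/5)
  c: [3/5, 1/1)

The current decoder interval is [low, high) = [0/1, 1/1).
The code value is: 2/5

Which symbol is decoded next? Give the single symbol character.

Interval width = high − low = 1/1 − 0/1 = 1/1
Scaled code = (code − low) / width = (2/5 − 0/1) / 1/1 = 2/5
  d: [0/1, 1/5) 
  b: [1/5, 3/5) ← scaled code falls here ✓
  c: [3/5, 1/1) 

Answer: b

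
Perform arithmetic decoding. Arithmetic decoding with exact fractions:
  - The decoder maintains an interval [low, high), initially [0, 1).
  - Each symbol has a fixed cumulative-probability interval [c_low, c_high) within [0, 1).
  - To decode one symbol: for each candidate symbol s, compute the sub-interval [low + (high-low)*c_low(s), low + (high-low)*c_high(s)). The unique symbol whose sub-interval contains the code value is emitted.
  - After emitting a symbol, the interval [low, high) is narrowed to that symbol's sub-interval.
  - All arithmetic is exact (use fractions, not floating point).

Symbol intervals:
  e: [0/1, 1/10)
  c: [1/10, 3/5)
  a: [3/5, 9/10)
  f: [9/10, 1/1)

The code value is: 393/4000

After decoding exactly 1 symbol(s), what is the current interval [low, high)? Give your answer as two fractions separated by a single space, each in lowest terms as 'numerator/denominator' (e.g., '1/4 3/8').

Answer: 0/1 1/10

Derivation:
Step 1: interval [0/1, 1/1), width = 1/1 - 0/1 = 1/1
  'e': [0/1 + 1/1*0/1, 0/1 + 1/1*1/10) = [0/1, 1/10) <- contains code 393/4000
  'c': [0/1 + 1/1*1/10, 0/1 + 1/1*3/5) = [1/10, 3/5)
  'a': [0/1 + 1/1*3/5, 0/1 + 1/1*9/10) = [3/5, 9/10)
  'f': [0/1 + 1/1*9/10, 0/1 + 1/1*1/1) = [9/10, 1/1)
  emit 'e', narrow to [0/1, 1/10)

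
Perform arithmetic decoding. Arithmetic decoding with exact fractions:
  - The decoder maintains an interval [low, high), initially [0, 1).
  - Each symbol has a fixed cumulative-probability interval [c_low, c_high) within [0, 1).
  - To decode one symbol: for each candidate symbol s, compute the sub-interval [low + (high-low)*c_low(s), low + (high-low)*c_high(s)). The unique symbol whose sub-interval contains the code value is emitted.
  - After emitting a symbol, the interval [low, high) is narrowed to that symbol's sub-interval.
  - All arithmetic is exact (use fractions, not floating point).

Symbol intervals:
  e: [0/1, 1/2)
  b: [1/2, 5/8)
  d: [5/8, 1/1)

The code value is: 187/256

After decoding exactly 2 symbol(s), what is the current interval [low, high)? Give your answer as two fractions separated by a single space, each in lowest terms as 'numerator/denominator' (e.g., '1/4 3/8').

Answer: 5/8 13/16

Derivation:
Step 1: interval [0/1, 1/1), width = 1/1 - 0/1 = 1/1
  'e': [0/1 + 1/1*0/1, 0/1 + 1/1*1/2) = [0/1, 1/2)
  'b': [0/1 + 1/1*1/2, 0/1 + 1/1*5/8) = [1/2, 5/8)
  'd': [0/1 + 1/1*5/8, 0/1 + 1/1*1/1) = [5/8, 1/1) <- contains code 187/256
  emit 'd', narrow to [5/8, 1/1)
Step 2: interval [5/8, 1/1), width = 1/1 - 5/8 = 3/8
  'e': [5/8 + 3/8*0/1, 5/8 + 3/8*1/2) = [5/8, 13/16) <- contains code 187/256
  'b': [5/8 + 3/8*1/2, 5/8 + 3/8*5/8) = [13/16, 55/64)
  'd': [5/8 + 3/8*5/8, 5/8 + 3/8*1/1) = [55/64, 1/1)
  emit 'e', narrow to [5/8, 13/16)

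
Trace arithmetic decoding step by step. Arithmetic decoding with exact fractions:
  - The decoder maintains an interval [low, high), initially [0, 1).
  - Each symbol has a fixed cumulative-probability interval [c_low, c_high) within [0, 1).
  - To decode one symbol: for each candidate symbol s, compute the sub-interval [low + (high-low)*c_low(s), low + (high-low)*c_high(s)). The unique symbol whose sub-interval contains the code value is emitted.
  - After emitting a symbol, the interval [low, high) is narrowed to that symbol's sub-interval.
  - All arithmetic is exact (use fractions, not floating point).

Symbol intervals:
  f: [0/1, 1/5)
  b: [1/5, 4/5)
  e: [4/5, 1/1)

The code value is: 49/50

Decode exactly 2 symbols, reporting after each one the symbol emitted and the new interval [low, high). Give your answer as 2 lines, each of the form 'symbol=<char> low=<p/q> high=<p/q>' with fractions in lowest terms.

Answer: symbol=e low=4/5 high=1/1
symbol=e low=24/25 high=1/1

Derivation:
Step 1: interval [0/1, 1/1), width = 1/1 - 0/1 = 1/1
  'f': [0/1 + 1/1*0/1, 0/1 + 1/1*1/5) = [0/1, 1/5)
  'b': [0/1 + 1/1*1/5, 0/1 + 1/1*4/5) = [1/5, 4/5)
  'e': [0/1 + 1/1*4/5, 0/1 + 1/1*1/1) = [4/5, 1/1) <- contains code 49/50
  emit 'e', narrow to [4/5, 1/1)
Step 2: interval [4/5, 1/1), width = 1/1 - 4/5 = 1/5
  'f': [4/5 + 1/5*0/1, 4/5 + 1/5*1/5) = [4/5, 21/25)
  'b': [4/5 + 1/5*1/5, 4/5 + 1/5*4/5) = [21/25, 24/25)
  'e': [4/5 + 1/5*4/5, 4/5 + 1/5*1/1) = [24/25, 1/1) <- contains code 49/50
  emit 'e', narrow to [24/25, 1/1)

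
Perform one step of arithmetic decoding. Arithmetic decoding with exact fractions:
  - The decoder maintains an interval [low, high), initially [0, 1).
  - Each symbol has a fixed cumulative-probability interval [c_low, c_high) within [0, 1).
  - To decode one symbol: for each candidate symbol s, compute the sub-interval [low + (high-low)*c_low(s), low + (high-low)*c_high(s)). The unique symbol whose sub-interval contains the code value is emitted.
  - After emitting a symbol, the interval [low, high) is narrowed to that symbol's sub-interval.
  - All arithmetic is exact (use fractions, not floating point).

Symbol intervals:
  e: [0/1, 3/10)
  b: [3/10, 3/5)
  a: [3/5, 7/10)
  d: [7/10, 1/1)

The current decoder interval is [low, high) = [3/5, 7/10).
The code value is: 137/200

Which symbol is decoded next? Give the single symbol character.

Answer: d

Derivation:
Interval width = high − low = 7/10 − 3/5 = 1/10
Scaled code = (code − low) / width = (137/200 − 3/5) / 1/10 = 17/20
  e: [0/1, 3/10) 
  b: [3/10, 3/5) 
  a: [3/5, 7/10) 
  d: [7/10, 1/1) ← scaled code falls here ✓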